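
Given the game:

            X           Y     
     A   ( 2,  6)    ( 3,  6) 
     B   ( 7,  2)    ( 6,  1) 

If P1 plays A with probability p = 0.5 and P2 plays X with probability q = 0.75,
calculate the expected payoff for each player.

E[P1] = 4.5, E[P2] = 3.875

Work:
E[P1] = p·q·π₁(A,X) + p·(1-q)·π₁(A,Y) + (1-p)·q·π₁(B,X) + (1-p)·(1-q)·π₁(B,Y)
= 0.5·0.75·2 + 0.5·0.25·3 + 0.5·0.75·7 + 0.5·0.25·6
= 4.5

E[P2] = 3.875 (similar calculation)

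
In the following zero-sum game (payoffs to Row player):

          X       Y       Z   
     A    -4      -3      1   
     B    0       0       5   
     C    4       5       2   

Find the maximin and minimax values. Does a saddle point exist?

Maximin = 2, Minimax = 4, Saddle: False

Work:
Row minimums: [-4, 0, 2] → maximin = 2
Column maximums: [4, 5, 5] → minimax = 4
No saddle point (maximin ≠ minimax). Mixed strategy needed.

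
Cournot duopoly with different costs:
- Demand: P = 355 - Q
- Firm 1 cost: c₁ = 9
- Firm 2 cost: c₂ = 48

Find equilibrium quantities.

q₁* = 128.33, q₂* = 89.33

Work:
Reaction: q₁ = (355 - 9 - q₂)/2
Reaction: q₂ = (355 - 48 - q₁)/2
Solve simultaneously:
q₁* = (355 - 2×9 + 48)/3 = 128.33
q₂* = (355 - 2×48 + 9)/3 = 89.33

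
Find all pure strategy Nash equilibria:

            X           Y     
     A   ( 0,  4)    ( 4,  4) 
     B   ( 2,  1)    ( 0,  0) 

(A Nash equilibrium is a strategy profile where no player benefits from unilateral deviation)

Nash equilibrium: (A, Y), (B, X)

Work:
Best responses:
  P1 vs X: payoffs [0, 2] → best response B (payoff 2)
  P1 vs Y: payoffs [4, 0] → best response A (payoff 4)
  P2 vs A: payoffs [4, 4] → best response X/Y (payoff 4)
  P2 vs B: payoffs [1, 0] → best response X (payoff 1)
Mutual best responses: (A,Y), (B,X) → Nash equilibria.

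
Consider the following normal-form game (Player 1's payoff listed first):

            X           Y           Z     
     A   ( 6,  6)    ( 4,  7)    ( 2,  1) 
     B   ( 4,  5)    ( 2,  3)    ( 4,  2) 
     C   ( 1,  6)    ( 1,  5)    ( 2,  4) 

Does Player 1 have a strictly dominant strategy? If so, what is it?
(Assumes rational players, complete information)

No strictly dominant strategy exists for Player 1

Work:
A strategy strictly dominates another if it gives a strictly higher payoff against every opponent action. Compare each pair of P1's strategies column-by-column:
  A vs B: [6 vs 4, 4 vs 2, 2 vs 4] → A does not strictly dominate B (column Z: 2 ≤ 4)
  A vs C: [6 vs 1, 4 vs 1, 2 vs 2] → A does not strictly dominate C (column Z: 2 ≤ 2)
  B vs A: [4 vs 6, 2 vs 4, 4 vs 2] → B does not strictly dominate A (column X: 4 ≤ 6)
  B vs C: [4 vs 1, 2 vs 1, 4 vs 2] → B strictly dominates C
  C vs A: [1 vs 6, 1 vs 4, 2 vs 2] → C does not strictly dominate A (column X: 1 ≤ 6)
  C vs B: [1 vs 4, 1 vs 2, 2 vs 4] → C does not strictly dominate B (column X: 1 ≤ 4)
No single strategy strictly dominates all others → no strictly dominant strategy.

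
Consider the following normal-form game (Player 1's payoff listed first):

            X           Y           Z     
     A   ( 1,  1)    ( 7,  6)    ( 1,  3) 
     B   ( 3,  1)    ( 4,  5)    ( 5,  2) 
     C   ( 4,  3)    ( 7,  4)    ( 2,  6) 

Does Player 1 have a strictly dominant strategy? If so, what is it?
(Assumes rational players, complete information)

No strictly dominant strategy exists for Player 1

Work:
A strategy strictly dominates another if it gives a strictly higher payoff against every opponent action. Compare each pair of P1's strategies column-by-column:
  A vs B: [1 vs 3, 7 vs 4, 1 vs 5] → A does not strictly dominate B (column X: 1 ≤ 3)
  A vs C: [1 vs 4, 7 vs 7, 1 vs 2] → A does not strictly dominate C (column X: 1 ≤ 4)
  B vs A: [3 vs 1, 4 vs 7, 5 vs 1] → B does not strictly dominate A (column Y: 4 ≤ 7)
  B vs C: [3 vs 4, 4 vs 7, 5 vs 2] → B does not strictly dominate C (column X: 3 ≤ 4)
  C vs A: [4 vs 1, 7 vs 7, 2 vs 1] → C does not strictly dominate A (column Y: 7 ≤ 7)
  C vs B: [4 vs 3, 7 vs 4, 2 vs 5] → C does not strictly dominate B (column Z: 2 ≤ 5)
No single strategy strictly dominates all others → no strictly dominant strategy.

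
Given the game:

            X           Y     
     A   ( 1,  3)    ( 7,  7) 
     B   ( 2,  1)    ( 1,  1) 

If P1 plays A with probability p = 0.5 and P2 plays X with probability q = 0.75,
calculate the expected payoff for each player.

E[P1] = 2.125, E[P2] = 2.5

Work:
E[P1] = p·q·π₁(A,X) + p·(1-q)·π₁(A,Y) + (1-p)·q·π₁(B,X) + (1-p)·(1-q)·π₁(B,Y)
= 0.5·0.75·1 + 0.5·0.25·7 + 0.5·0.75·2 + 0.5·0.25·1
= 2.125

E[P2] = 2.5 (similar calculation)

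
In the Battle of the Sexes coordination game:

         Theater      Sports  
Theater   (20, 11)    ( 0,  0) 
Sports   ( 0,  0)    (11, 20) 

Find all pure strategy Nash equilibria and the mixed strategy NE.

Pure NE: (Theater, Theater) and (Sports, Sports); Mixed NE: p = 0.6452, q = 0.3548

Work:
Check pure NE:
(Theater, Theater): (20, 11) - no unilateral deviation beneficial
(Sports, Sports): (11, 20) - no unilateral deviation beneficial
Mixed NE: P1 plays Theater with p = 0.6452, P2 plays Theater with q = 0.3548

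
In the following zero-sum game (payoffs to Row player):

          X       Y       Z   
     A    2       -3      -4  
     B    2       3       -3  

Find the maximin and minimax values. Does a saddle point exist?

Maximin = -3, Minimax = -3, Saddle: True

Work:
Row minimums: [-4, -3] → maximin = -3
Column maximums: [2, 3, -3] → minimax = -3
Saddle point exists! Game value = -3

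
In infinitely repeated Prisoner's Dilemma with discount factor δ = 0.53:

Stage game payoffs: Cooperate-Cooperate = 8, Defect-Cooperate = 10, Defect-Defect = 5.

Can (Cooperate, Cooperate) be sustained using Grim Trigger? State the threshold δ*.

δ* = 0.4; since δ = 0.53 ≥ 0.4, cooperation can be sustained

Work:
For Grim Trigger:
Cooperate forever: 8/(1-δ)
Defect then punished: 10 + 5·δ/(1-δ)
Need: 8/(1-δ) ≥ 10 + 5·δ/(1-δ)
Solving: δ ≥ (T-R)/(T-P) = (10-8)/(10-5) = 0.4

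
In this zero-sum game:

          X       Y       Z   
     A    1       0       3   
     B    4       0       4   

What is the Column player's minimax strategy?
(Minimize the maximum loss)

Column should play Y, value = 0

Work:
Column player minimizes Row's maximum payoff:
Column X: max payoff to Row = 4
Column Y: max payoff to Row = 0
Column Z: max payoff to Row = 4
Minimum is 0, achieved by column Y.
Minimax strategy: Y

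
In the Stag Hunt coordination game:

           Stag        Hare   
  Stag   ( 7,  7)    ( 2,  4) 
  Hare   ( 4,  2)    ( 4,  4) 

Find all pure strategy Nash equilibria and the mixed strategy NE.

Pure NE: (Stag, Stag) and (Hare, Hare); Mixed NE: p = 0.4, q = 0.4

Work:
Check pure NE:
(Stag, Stag): (7, 7) - no unilateral deviation beneficial
(Hare, Hare): (4, 4) - no unilateral deviation beneficial
Mixed NE: P1 plays Stag with p = 0.4, P2 plays Stag with q = 0.4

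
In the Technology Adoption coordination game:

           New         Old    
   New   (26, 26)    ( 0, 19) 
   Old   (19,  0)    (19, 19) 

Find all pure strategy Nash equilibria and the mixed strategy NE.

Pure NE: (New, New) and (Old, Old); Mixed NE: p = 0.7308, q = 0.7308

Work:
Check pure NE:
(New, New): (26, 26) - no unilateral deviation beneficial
(Old, Old): (19, 19) - no unilateral deviation beneficial
Mixed NE: P1 plays New with p = 0.7308, P2 plays New with q = 0.7308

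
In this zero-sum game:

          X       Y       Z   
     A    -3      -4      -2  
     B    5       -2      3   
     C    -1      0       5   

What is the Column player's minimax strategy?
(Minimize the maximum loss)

Column should play Y, value = 0

Work:
Column player minimizes Row's maximum payoff:
Column X: max payoff to Row = 5
Column Y: max payoff to Row = 0
Column Z: max payoff to Row = 5
Minimum is 0, achieved by column Y.
Minimax strategy: Y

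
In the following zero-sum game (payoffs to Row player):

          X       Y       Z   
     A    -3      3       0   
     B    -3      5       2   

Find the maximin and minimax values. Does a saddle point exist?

Maximin = -3, Minimax = -3, Saddle: True

Work:
Row minimums: [-3, -3] → maximin = -3
Column maximums: [-3, 5, 2] → minimax = -3
Saddle point exists! Game value = -3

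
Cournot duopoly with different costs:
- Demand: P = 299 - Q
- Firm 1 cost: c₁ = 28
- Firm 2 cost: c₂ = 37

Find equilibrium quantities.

q₁* = 93.33, q₂* = 84.33

Work:
Reaction: q₁ = (299 - 28 - q₂)/2
Reaction: q₂ = (299 - 37 - q₁)/2
Solve simultaneously:
q₁* = (299 - 2×28 + 37)/3 = 93.33
q₂* = (299 - 2×37 + 28)/3 = 84.33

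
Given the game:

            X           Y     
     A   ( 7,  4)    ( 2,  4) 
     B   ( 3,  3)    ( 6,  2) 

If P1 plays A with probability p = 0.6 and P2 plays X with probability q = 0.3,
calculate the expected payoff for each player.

E[P1] = 4.14, E[P2] = 3.32

Work:
E[P1] = p·q·π₁(A,X) + p·(1-q)·π₁(A,Y) + (1-p)·q·π₁(B,X) + (1-p)·(1-q)·π₁(B,Y)
= 0.6·0.3·7 + 0.6·0.7·2 + 0.4·0.3·3 + 0.4·0.7·6
= 4.14

E[P2] = 3.32 (similar calculation)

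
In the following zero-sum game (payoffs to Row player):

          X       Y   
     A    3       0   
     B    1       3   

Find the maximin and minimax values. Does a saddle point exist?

Maximin = 1, Minimax = 3, Saddle: False

Work:
Row minimums: [0, 1] → maximin = 1
Column maximums: [3, 3] → minimax = 3
No saddle point (maximin ≠ minimax). Mixed strategy needed.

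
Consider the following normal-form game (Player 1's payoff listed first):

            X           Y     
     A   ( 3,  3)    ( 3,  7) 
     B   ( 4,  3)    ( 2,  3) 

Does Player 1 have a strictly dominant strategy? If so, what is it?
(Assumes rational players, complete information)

No strictly dominant strategy exists for Player 1

Work:
A strategy strictly dominates another if it gives a strictly higher payoff against every opponent action. Compare each pair of P1's strategies column-by-column:
  A vs B: [3 vs 4, 3 vs 2] → A does not strictly dominate B (column X: 3 ≤ 4)
  B vs A: [4 vs 3, 2 vs 3] → B does not strictly dominate A (column Y: 2 ≤ 3)
No single strategy strictly dominates all others → no strictly dominant strategy.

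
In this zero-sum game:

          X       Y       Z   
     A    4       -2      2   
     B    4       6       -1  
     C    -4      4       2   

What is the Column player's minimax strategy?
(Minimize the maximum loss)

Column should play Z, value = 2

Work:
Column player minimizes Row's maximum payoff:
Column X: max payoff to Row = 4
Column Y: max payoff to Row = 6
Column Z: max payoff to Row = 2
Minimum is 2, achieved by column Z.
Minimax strategy: Z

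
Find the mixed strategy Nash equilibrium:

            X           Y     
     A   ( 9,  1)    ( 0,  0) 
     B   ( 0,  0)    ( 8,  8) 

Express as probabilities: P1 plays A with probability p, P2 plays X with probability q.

p = 0.8889, q = 0.4706

Work:
Find probabilities that make opponent indifferent:
P2 chooses q to make P1 indifferent between A and B
P1 chooses p to make P2 indifferent between X and Y
Mixed NE: P1 plays (A: 0.8889, B: 0.1111), P2 plays (X: 0.4706, Y: 0.5294)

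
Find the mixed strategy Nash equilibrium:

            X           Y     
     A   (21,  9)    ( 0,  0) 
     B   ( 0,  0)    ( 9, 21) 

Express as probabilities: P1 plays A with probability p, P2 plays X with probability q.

p = 0.7, q = 0.3

Work:
Find probabilities that make opponent indifferent:
P2 chooses q to make P1 indifferent between A and B
P1 chooses p to make P2 indifferent between X and Y
Mixed NE: P1 plays (A: 0.7, B: 0.3), P2 plays (X: 0.3, Y: 0.7)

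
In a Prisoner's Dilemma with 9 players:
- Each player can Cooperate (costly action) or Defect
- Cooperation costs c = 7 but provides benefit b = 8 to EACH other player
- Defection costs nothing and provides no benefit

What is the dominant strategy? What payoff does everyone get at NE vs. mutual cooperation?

Dominant: Defect; NE payoff = 0; Coop payoff = 57

Work:
Defect dominates (saves cost c = 7, benefit to others is external)
NE: All defect → everyone gets 0
If all cooperate: each receives (8)×8 - 7 = 57
Social dilemma: 57 > 0 but NE gives 0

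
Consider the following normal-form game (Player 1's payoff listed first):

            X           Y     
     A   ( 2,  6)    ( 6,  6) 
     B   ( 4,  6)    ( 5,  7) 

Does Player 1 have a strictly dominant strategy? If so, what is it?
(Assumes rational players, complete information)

No strictly dominant strategy exists for Player 1

Work:
A strategy strictly dominates another if it gives a strictly higher payoff against every opponent action. Compare each pair of P1's strategies column-by-column:
  A vs B: [2 vs 4, 6 vs 5] → A does not strictly dominate B (column X: 2 ≤ 4)
  B vs A: [4 vs 2, 5 vs 6] → B does not strictly dominate A (column Y: 5 ≤ 6)
No single strategy strictly dominates all others → no strictly dominant strategy.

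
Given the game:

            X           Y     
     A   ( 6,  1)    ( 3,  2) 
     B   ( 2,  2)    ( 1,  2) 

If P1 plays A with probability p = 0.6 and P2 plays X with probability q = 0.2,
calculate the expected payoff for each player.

E[P1] = 2.64, E[P2] = 1.88

Work:
E[P1] = p·q·π₁(A,X) + p·(1-q)·π₁(A,Y) + (1-p)·q·π₁(B,X) + (1-p)·(1-q)·π₁(B,Y)
= 0.6·0.2·6 + 0.6·0.8·3 + 0.4·0.2·2 + 0.4·0.8·1
= 2.64

E[P2] = 1.88 (similar calculation)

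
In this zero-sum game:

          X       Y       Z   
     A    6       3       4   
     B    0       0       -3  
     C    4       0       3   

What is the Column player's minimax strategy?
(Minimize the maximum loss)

Column should play Y, value = 3

Work:
Column player minimizes Row's maximum payoff:
Column X: max payoff to Row = 6
Column Y: max payoff to Row = 3
Column Z: max payoff to Row = 4
Minimum is 3, achieved by column Y.
Minimax strategy: Y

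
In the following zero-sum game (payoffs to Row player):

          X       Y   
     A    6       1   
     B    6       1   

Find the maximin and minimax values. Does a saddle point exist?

Maximin = 1, Minimax = 1, Saddle: True

Work:
Row minimums: [1, 1] → maximin = 1
Column maximums: [6, 1] → minimax = 1
Saddle point exists! Game value = 1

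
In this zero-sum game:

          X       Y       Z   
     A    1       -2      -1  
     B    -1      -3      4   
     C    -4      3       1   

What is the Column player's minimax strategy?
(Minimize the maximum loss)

Column should play X, value = 1

Work:
Column player minimizes Row's maximum payoff:
Column X: max payoff to Row = 1
Column Y: max payoff to Row = 3
Column Z: max payoff to Row = 4
Minimum is 1, achieved by column X.
Minimax strategy: X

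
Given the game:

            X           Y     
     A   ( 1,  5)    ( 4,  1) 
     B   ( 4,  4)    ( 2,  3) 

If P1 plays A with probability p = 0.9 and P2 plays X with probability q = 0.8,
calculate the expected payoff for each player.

E[P1] = 1.8, E[P2] = 4.16

Work:
E[P1] = p·q·π₁(A,X) + p·(1-q)·π₁(A,Y) + (1-p)·q·π₁(B,X) + (1-p)·(1-q)·π₁(B,Y)
= 0.9·0.8·1 + 0.9·0.2·4 + 0.1·0.8·4 + 0.1·0.2·2
= 1.8

E[P2] = 4.16 (similar calculation)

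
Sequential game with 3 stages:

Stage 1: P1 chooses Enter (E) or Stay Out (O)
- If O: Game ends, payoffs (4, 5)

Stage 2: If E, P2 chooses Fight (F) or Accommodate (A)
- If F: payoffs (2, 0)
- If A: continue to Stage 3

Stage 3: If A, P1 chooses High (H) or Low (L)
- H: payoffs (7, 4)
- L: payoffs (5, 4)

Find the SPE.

SPE: (E, A, H); Outcome (7, 4)

Work:
Stage 3: P1 chooses H (7 vs 5)
Stage 2: P2: F->0, A->4 (anticipating H). Choose A
Stage 1: P1: O->4, E->7 (anticipating A, H). Choose E
SPE path: E -> A -> H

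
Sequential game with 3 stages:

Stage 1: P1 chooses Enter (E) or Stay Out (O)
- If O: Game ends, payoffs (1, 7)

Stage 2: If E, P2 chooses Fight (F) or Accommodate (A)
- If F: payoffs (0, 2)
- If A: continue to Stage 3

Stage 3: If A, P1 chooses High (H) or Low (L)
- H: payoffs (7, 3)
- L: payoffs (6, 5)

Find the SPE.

SPE: (E, A, H); Outcome (7, 3)

Work:
Stage 3: P1 chooses H (7 vs 6)
Stage 2: P2: F->2, A->3 (anticipating H). Choose A
Stage 1: P1: O->1, E->7 (anticipating A, H). Choose E
SPE path: E -> A -> H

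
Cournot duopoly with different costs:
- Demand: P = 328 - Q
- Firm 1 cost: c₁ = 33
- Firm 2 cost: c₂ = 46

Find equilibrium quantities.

q₁* = 102.67, q₂* = 89.67

Work:
Reaction: q₁ = (328 - 33 - q₂)/2
Reaction: q₂ = (328 - 46 - q₁)/2
Solve simultaneously:
q₁* = (328 - 2×33 + 46)/3 = 102.67
q₂* = (328 - 2×46 + 33)/3 = 89.67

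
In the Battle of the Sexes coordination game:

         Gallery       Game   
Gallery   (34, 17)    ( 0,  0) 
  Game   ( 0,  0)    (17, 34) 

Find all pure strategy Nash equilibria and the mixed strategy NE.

Pure NE: (Gallery, Gallery) and (Game, Game); Mixed NE: p = 0.6667, q = 0.3333

Work:
Check pure NE:
(Gallery, Gallery): (34, 17) - no unilateral deviation beneficial
(Game, Game): (17, 34) - no unilateral deviation beneficial
Mixed NE: P1 plays Gallery with p = 0.6667, P2 plays Gallery with q = 0.3333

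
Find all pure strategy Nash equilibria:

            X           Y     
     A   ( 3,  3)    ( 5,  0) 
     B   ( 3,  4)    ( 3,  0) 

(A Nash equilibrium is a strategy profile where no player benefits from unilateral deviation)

Nash equilibrium: (A, X), (B, X)

Work:
Best responses:
  P1 vs X: payoffs [3, 3] → best response A/B (payoff 3)
  P1 vs Y: payoffs [5, 3] → best response A (payoff 5)
  P2 vs A: payoffs [3, 0] → best response X (payoff 3)
  P2 vs B: payoffs [4, 0] → best response X (payoff 4)
Mutual best responses: (A,X), (B,X) → Nash equilibria.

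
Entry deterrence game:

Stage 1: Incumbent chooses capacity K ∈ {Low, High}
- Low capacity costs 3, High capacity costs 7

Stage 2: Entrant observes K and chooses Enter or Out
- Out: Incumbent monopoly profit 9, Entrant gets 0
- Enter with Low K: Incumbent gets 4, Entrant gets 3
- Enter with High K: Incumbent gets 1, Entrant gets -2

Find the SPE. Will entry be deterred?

SPE: (High, Enter|Low, Out|High); Entry deterred. Incumbent net profit = 2

Work:
After Low K: Entrant enters (3 > 0)
After High K: Entrant stays out (-2 < 0)
Incumbent: Low → 4−3=1, High → 9−7=2
Incumbent chooses High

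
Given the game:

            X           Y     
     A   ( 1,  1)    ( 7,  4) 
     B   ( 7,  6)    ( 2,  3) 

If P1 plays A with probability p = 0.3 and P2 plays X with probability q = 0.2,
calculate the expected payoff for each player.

E[P1] = 3.84, E[P2] = 3.54

Work:
E[P1] = p·q·π₁(A,X) + p·(1-q)·π₁(A,Y) + (1-p)·q·π₁(B,X) + (1-p)·(1-q)·π₁(B,Y)
= 0.3·0.2·1 + 0.3·0.8·7 + 0.7·0.2·7 + 0.7·0.8·2
= 3.84

E[P2] = 3.54 (similar calculation)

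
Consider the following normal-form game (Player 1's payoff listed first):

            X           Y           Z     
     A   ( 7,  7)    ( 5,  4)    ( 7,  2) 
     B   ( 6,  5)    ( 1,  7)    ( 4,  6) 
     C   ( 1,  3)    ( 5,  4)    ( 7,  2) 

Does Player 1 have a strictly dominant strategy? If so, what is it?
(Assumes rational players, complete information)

No strictly dominant strategy exists for Player 1

Work:
A strategy strictly dominates another if it gives a strictly higher payoff against every opponent action. Compare each pair of P1's strategies column-by-column:
  A vs B: [7 vs 6, 5 vs 1, 7 vs 4] → A strictly dominates B
  A vs C: [7 vs 1, 5 vs 5, 7 vs 7] → A does not strictly dominate C (column Y: 5 ≤ 5)
  B vs A: [6 vs 7, 1 vs 5, 4 vs 7] → B does not strictly dominate A (column X: 6 ≤ 7)
  B vs C: [6 vs 1, 1 vs 5, 4 vs 7] → B does not strictly dominate C (column Y: 1 ≤ 5)
  C vs A: [1 vs 7, 5 vs 5, 7 vs 7] → C does not strictly dominate A (column X: 1 ≤ 7)
  C vs B: [1 vs 6, 5 vs 1, 7 vs 4] → C does not strictly dominate B (column X: 1 ≤ 6)
No single strategy strictly dominates all others → no strictly dominant strategy.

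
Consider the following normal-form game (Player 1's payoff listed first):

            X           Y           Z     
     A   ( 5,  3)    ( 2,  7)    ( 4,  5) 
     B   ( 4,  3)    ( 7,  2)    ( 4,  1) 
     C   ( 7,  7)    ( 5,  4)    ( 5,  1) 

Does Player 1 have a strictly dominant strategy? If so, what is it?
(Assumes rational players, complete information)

No strictly dominant strategy exists for Player 1

Work:
A strategy strictly dominates another if it gives a strictly higher payoff against every opponent action. Compare each pair of P1's strategies column-by-column:
  A vs B: [5 vs 4, 2 vs 7, 4 vs 4] → A does not strictly dominate B (column Y: 2 ≤ 7)
  A vs C: [5 vs 7, 2 vs 5, 4 vs 5] → A does not strictly dominate C (column X: 5 ≤ 7)
  B vs A: [4 vs 5, 7 vs 2, 4 vs 4] → B does not strictly dominate A (column X: 4 ≤ 5)
  B vs C: [4 vs 7, 7 vs 5, 4 vs 5] → B does not strictly dominate C (column X: 4 ≤ 7)
  C vs A: [7 vs 5, 5 vs 2, 5 vs 4] → C strictly dominates A
  C vs B: [7 vs 4, 5 vs 7, 5 vs 4] → C does not strictly dominate B (column Y: 5 ≤ 7)
No single strategy strictly dominates all others → no strictly dominant strategy.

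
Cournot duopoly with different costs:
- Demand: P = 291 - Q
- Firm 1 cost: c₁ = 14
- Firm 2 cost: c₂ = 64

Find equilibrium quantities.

q₁* = 109.0, q₂* = 59.0

Work:
Reaction: q₁ = (291 - 14 - q₂)/2
Reaction: q₂ = (291 - 64 - q₁)/2
Solve simultaneously:
q₁* = (291 - 2×14 + 64)/3 = 109.0
q₂* = (291 - 2×64 + 14)/3 = 59.0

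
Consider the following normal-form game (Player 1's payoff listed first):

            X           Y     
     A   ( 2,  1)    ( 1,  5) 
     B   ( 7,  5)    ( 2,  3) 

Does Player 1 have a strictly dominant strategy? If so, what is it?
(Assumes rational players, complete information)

Yes, Player 1's strictly dominant strategy is B

Work:
A strategy strictly dominates another if it gives a strictly higher payoff against every opponent action. Compare each pair of P1's strategies column-by-column:
  A vs B: [2 vs 7, 1 vs 2] → A does not strictly dominate B (column X: 2 ≤ 7)
  B vs A: [7 vs 2, 2 vs 1] → B strictly dominates A
B strictly dominates every other strategy → strictly dominant.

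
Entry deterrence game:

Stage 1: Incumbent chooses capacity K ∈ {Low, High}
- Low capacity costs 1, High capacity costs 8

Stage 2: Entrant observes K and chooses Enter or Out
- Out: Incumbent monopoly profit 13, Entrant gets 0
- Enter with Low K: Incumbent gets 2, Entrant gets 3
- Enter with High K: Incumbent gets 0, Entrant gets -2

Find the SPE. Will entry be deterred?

SPE: (High, Enter|Low, Out|High); Entry deterred. Incumbent net profit = 5

Work:
After Low K: Entrant enters (3 > 0)
After High K: Entrant stays out (-2 < 0)
Incumbent: Low → 2−1=1, High → 13−8=5
Incumbent chooses High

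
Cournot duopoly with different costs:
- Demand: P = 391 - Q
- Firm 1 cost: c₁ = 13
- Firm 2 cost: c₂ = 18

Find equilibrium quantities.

q₁* = 127.67, q₂* = 122.67

Work:
Reaction: q₁ = (391 - 13 - q₂)/2
Reaction: q₂ = (391 - 18 - q₁)/2
Solve simultaneously:
q₁* = (391 - 2×13 + 18)/3 = 127.67
q₂* = (391 - 2×18 + 13)/3 = 122.67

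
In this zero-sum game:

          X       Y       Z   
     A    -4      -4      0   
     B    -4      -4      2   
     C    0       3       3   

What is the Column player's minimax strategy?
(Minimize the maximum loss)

Column should play X, value = 0

Work:
Column player minimizes Row's maximum payoff:
Column X: max payoff to Row = 0
Column Y: max payoff to Row = 3
Column Z: max payoff to Row = 3
Minimum is 0, achieved by column X.
Minimax strategy: X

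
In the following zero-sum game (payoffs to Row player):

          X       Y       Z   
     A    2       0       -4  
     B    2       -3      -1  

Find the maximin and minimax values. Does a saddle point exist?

Maximin = -3, Minimax = -1, Saddle: False

Work:
Row minimums: [-4, -3] → maximin = -3
Column maximums: [2, 0, -1] → minimax = -1
No saddle point (maximin ≠ minimax). Mixed strategy needed.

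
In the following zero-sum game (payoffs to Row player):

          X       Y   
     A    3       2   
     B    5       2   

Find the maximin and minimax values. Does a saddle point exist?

Maximin = 2, Minimax = 2, Saddle: True

Work:
Row minimums: [2, 2] → maximin = 2
Column maximums: [5, 2] → minimax = 2
Saddle point exists! Game value = 2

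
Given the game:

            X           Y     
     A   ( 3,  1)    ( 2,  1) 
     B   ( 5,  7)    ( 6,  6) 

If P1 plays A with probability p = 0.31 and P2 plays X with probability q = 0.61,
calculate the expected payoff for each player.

E[P1] = 4.5282, E[P2] = 4.8709

Work:
E[P1] = p·q·π₁(A,X) + p·(1-q)·π₁(A,Y) + (1-p)·q·π₁(B,X) + (1-p)·(1-q)·π₁(B,Y)
= 0.31·0.61·3 + 0.31·0.39·2 + 0.69·0.61·5 + 0.69·0.39·6
= 4.5282

E[P2] = 4.8709 (similar calculation)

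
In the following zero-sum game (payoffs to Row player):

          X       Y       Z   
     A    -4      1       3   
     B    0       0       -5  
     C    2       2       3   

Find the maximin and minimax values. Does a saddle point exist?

Maximin = 2, Minimax = 2, Saddle: True

Work:
Row minimums: [-4, -5, 2] → maximin = 2
Column maximums: [2, 2, 3] → minimax = 2
Saddle point exists! Game value = 2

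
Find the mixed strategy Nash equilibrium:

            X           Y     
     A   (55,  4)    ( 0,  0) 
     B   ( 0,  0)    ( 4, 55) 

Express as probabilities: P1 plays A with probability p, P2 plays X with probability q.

p = 0.9322, q = 0.0678

Work:
Find probabilities that make opponent indifferent:
P2 chooses q to make P1 indifferent between A and B
P1 chooses p to make P2 indifferent between X and Y
Mixed NE: P1 plays (A: 0.9322, B: 0.0678), P2 plays (X: 0.0678, Y: 0.9322)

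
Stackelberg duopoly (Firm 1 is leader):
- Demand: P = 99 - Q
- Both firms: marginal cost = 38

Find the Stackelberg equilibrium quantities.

q₁* (leader) = 30.5, q₂* (follower) = 15.25

Work:
Follower's reaction: q₂ = (a - c - q₁)/2
Leader substitutes: π₁ = q₁·(a - q₁ - (a-c-q₁)/2 - c)
FOC: q₁* = (99 - 38)/2 = 30.50
Then: q₂* = (99 - 38 - 30.5)/2 = 15.25
Leader has first-mover advantage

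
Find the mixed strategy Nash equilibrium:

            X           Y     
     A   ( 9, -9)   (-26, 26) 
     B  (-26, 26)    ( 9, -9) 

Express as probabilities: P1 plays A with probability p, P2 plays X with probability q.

p = 0.5, q = 0.5

Work:
Find probabilities that make opponent indifferent:
P2 chooses q to make P1 indifferent between A and B
P1 chooses p to make P2 indifferent between X and Y
Mixed NE: P1 plays (A: 0.5, B: 0.5), P2 plays (X: 0.5, Y: 0.5)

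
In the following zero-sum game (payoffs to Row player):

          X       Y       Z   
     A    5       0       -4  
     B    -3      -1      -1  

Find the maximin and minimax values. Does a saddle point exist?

Maximin = -3, Minimax = -1, Saddle: False

Work:
Row minimums: [-4, -3] → maximin = -3
Column maximums: [5, 0, -1] → minimax = -1
No saddle point (maximin ≠ minimax). Mixed strategy needed.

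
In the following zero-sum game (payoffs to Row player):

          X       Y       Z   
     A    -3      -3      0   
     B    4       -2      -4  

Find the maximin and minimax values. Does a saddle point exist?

Maximin = -3, Minimax = -2, Saddle: False

Work:
Row minimums: [-3, -4] → maximin = -3
Column maximums: [4, -2, 0] → minimax = -2
No saddle point (maximin ≠ minimax). Mixed strategy needed.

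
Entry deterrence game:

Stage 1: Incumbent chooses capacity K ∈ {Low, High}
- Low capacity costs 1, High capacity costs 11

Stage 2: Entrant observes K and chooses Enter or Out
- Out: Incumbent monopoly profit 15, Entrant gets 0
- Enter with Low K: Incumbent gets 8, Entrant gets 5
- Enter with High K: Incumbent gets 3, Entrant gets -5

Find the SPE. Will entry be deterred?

SPE: (Low, Enter|Low, Out|High); Entry not deterred. Incumbent net profit = 7, Entrant gets 5

Work:
After Low K: Entrant enters (5 > 0)
After High K: Entrant stays out (-5 < 0)
Incumbent: Low → 8−1=7, High → 15−11=4
Incumbent chooses Low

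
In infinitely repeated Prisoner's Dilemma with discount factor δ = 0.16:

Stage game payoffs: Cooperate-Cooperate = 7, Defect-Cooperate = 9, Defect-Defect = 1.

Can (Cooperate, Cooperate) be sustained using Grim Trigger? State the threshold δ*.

δ* = 0.25; since δ = 0.16 < 0.25, cooperation cannot be sustained

Work:
For Grim Trigger:
Cooperate forever: 7/(1-δ)
Defect then punished: 9 + 1·δ/(1-δ)
Need: 7/(1-δ) ≥ 9 + 1·δ/(1-δ)
Solving: δ ≥ (T-R)/(T-P) = (9-7)/(9-1) = 0.25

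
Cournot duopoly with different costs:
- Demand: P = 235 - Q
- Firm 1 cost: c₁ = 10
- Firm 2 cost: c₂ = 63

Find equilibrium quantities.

q₁* = 92.67, q₂* = 39.67

Work:
Reaction: q₁ = (235 - 10 - q₂)/2
Reaction: q₂ = (235 - 63 - q₁)/2
Solve simultaneously:
q₁* = (235 - 2×10 + 63)/3 = 92.67
q₂* = (235 - 2×63 + 10)/3 = 39.67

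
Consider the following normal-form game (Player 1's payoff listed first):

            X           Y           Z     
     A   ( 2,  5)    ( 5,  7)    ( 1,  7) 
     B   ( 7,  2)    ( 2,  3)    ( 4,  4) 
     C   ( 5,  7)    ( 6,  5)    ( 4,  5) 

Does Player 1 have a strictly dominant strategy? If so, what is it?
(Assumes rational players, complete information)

No strictly dominant strategy exists for Player 1

Work:
A strategy strictly dominates another if it gives a strictly higher payoff against every opponent action. Compare each pair of P1's strategies column-by-column:
  A vs B: [2 vs 7, 5 vs 2, 1 vs 4] → A does not strictly dominate B (column X: 2 ≤ 7)
  A vs C: [2 vs 5, 5 vs 6, 1 vs 4] → A does not strictly dominate C (column X: 2 ≤ 5)
  B vs A: [7 vs 2, 2 vs 5, 4 vs 1] → B does not strictly dominate A (column Y: 2 ≤ 5)
  B vs C: [7 vs 5, 2 vs 6, 4 vs 4] → B does not strictly dominate C (column Y: 2 ≤ 6)
  C vs A: [5 vs 2, 6 vs 5, 4 vs 1] → C strictly dominates A
  C vs B: [5 vs 7, 6 vs 2, 4 vs 4] → C does not strictly dominate B (column X: 5 ≤ 7)
No single strategy strictly dominates all others → no strictly dominant strategy.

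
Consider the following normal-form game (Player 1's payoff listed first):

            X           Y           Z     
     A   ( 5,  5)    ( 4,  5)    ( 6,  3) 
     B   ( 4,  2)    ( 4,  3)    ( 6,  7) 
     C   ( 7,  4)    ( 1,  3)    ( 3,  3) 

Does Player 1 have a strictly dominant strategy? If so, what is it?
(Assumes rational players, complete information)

No strictly dominant strategy exists for Player 1

Work:
A strategy strictly dominates another if it gives a strictly higher payoff against every opponent action. Compare each pair of P1's strategies column-by-column:
  A vs B: [5 vs 4, 4 vs 4, 6 vs 6] → A does not strictly dominate B (column Y: 4 ≤ 4)
  A vs C: [5 vs 7, 4 vs 1, 6 vs 3] → A does not strictly dominate C (column X: 5 ≤ 7)
  B vs A: [4 vs 5, 4 vs 4, 6 vs 6] → B does not strictly dominate A (column X: 4 ≤ 5)
  B vs C: [4 vs 7, 4 vs 1, 6 vs 3] → B does not strictly dominate C (column X: 4 ≤ 7)
  C vs A: [7 vs 5, 1 vs 4, 3 vs 6] → C does not strictly dominate A (column Y: 1 ≤ 4)
  C vs B: [7 vs 4, 1 vs 4, 3 vs 6] → C does not strictly dominate B (column Y: 1 ≤ 4)
No single strategy strictly dominates all others → no strictly dominant strategy.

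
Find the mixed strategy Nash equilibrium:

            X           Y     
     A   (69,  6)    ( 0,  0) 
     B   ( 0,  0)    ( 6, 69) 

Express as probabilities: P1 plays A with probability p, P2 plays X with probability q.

p = 0.92, q = 0.08

Work:
Find probabilities that make opponent indifferent:
P2 chooses q to make P1 indifferent between A and B
P1 chooses p to make P2 indifferent between X and Y
Mixed NE: P1 plays (A: 0.92, B: 0.08), P2 plays (X: 0.08, Y: 0.92)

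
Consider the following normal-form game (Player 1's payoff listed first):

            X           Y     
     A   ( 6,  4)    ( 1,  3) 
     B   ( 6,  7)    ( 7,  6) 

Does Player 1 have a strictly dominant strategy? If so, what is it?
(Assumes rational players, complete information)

No strictly dominant strategy exists for Player 1

Work:
A strategy strictly dominates another if it gives a strictly higher payoff against every opponent action. Compare each pair of P1's strategies column-by-column:
  A vs B: [6 vs 6, 1 vs 7] → A does not strictly dominate B (column X: 6 ≤ 6)
  B vs A: [6 vs 6, 7 vs 1] → B does not strictly dominate A (column X: 6 ≤ 6)
No single strategy strictly dominates all others → no strictly dominant strategy.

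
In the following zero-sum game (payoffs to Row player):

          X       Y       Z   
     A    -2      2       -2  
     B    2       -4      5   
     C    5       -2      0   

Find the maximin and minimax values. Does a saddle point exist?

Maximin = -2, Minimax = 2, Saddle: False

Work:
Row minimums: [-2, -4, -2] → maximin = -2
Column maximums: [5, 2, 5] → minimax = 2
No saddle point (maximin ≠ minimax). Mixed strategy needed.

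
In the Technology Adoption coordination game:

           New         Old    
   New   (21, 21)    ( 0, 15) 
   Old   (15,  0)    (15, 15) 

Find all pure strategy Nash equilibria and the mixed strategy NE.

Pure NE: (New, New) and (Old, Old); Mixed NE: p = 0.7143, q = 0.7143

Work:
Check pure NE:
(New, New): (21, 21) - no unilateral deviation beneficial
(Old, Old): (15, 15) - no unilateral deviation beneficial
Mixed NE: P1 plays New with p = 0.7143, P2 plays New with q = 0.7143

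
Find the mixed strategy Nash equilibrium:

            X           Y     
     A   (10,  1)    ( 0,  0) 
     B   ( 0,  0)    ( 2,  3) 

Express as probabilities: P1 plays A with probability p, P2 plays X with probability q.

p = 0.75, q = 0.1667

Work:
Find probabilities that make opponent indifferent:
P2 chooses q to make P1 indifferent between A and B
P1 chooses p to make P2 indifferent between X and Y
Mixed NE: P1 plays (A: 0.75, B: 0.25), P2 plays (X: 0.1667, Y: 0.8333)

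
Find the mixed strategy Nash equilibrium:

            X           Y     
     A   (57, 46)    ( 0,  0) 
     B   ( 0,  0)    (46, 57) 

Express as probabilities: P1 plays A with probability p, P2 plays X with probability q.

p = 0.5534, q = 0.4466

Work:
Find probabilities that make opponent indifferent:
P2 chooses q to make P1 indifferent between A and B
P1 chooses p to make P2 indifferent between X and Y
Mixed NE: P1 plays (A: 0.5534, B: 0.4466), P2 plays (X: 0.4466, Y: 0.5534)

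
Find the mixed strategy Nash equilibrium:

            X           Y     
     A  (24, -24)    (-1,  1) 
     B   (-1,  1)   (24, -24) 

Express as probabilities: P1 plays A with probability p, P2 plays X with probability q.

p = 0.5, q = 0.5

Work:
Find probabilities that make opponent indifferent:
P2 chooses q to make P1 indifferent between A and B
P1 chooses p to make P2 indifferent between X and Y
Mixed NE: P1 plays (A: 0.5, B: 0.5), P2 plays (X: 0.5, Y: 0.5)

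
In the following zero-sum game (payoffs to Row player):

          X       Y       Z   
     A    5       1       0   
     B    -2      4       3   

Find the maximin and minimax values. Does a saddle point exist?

Maximin = 0, Minimax = 3, Saddle: False

Work:
Row minimums: [0, -2] → maximin = 0
Column maximums: [5, 4, 3] → minimax = 3
No saddle point (maximin ≠ minimax). Mixed strategy needed.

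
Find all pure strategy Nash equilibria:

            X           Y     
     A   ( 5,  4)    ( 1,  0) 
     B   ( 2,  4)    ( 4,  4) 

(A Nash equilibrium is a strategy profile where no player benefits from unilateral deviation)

Nash equilibrium: (A, X), (B, Y)

Work:
Best responses:
  P1 vs X: payoffs [5, 2] → best response A (payoff 5)
  P1 vs Y: payoffs [1, 4] → best response B (payoff 4)
  P2 vs A: payoffs [4, 0] → best response X (payoff 4)
  P2 vs B: payoffs [4, 4] → best response X/Y (payoff 4)
Mutual best responses: (A,X), (B,Y) → Nash equilibria.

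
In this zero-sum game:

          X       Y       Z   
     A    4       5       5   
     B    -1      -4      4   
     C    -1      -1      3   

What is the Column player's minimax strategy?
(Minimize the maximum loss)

Column should play X, value = 4

Work:
Column player minimizes Row's maximum payoff:
Column X: max payoff to Row = 4
Column Y: max payoff to Row = 5
Column Z: max payoff to Row = 5
Minimum is 4, achieved by column X.
Minimax strategy: X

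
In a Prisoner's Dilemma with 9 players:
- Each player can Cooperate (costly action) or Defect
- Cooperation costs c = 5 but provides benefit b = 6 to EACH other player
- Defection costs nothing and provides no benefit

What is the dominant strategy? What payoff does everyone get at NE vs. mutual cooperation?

Dominant: Defect; NE payoff = 0; Coop payoff = 43

Work:
Defect dominates (saves cost c = 5, benefit to others is external)
NE: All defect → everyone gets 0
If all cooperate: each receives (8)×6 - 5 = 43
Social dilemma: 43 > 0 but NE gives 0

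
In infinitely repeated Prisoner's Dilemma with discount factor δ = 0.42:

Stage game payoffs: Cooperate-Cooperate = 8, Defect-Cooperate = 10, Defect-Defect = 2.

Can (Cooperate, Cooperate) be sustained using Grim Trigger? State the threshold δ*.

δ* = 0.25; since δ = 0.42 ≥ 0.25, cooperation can be sustained

Work:
For Grim Trigger:
Cooperate forever: 8/(1-δ)
Defect then punished: 10 + 2·δ/(1-δ)
Need: 8/(1-δ) ≥ 10 + 2·δ/(1-δ)
Solving: δ ≥ (T-R)/(T-P) = (10-8)/(10-2) = 0.25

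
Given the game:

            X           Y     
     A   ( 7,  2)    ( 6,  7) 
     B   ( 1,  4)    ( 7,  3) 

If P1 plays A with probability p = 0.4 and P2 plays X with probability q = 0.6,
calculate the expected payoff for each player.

E[P1] = 4.68, E[P2] = 3.76

Work:
E[P1] = p·q·π₁(A,X) + p·(1-q)·π₁(A,Y) + (1-p)·q·π₁(B,X) + (1-p)·(1-q)·π₁(B,Y)
= 0.4·0.6·7 + 0.4·0.4·6 + 0.6·0.6·1 + 0.6·0.4·7
= 4.68

E[P2] = 3.76 (similar calculation)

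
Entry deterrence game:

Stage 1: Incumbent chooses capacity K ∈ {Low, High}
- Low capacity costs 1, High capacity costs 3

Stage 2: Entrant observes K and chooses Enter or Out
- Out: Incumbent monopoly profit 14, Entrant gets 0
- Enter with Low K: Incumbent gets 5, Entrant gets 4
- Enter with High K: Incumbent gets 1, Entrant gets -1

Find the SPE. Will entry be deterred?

SPE: (High, Enter|Low, Out|High); Entry deterred. Incumbent net profit = 11

Work:
After Low K: Entrant enters (4 > 0)
After High K: Entrant stays out (-1 < 0)
Incumbent: Low → 5−1=4, High → 14−3=11
Incumbent chooses High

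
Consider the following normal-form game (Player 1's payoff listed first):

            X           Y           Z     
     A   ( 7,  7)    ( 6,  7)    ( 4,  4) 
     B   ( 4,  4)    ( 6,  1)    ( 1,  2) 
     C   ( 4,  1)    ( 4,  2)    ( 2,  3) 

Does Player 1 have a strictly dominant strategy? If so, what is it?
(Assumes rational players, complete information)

No strictly dominant strategy exists for Player 1

Work:
A strategy strictly dominates another if it gives a strictly higher payoff against every opponent action. Compare each pair of P1's strategies column-by-column:
  A vs B: [7 vs 4, 6 vs 6, 4 vs 1] → A does not strictly dominate B (column Y: 6 ≤ 6)
  A vs C: [7 vs 4, 6 vs 4, 4 vs 2] → A strictly dominates C
  B vs A: [4 vs 7, 6 vs 6, 1 vs 4] → B does not strictly dominate A (column X: 4 ≤ 7)
  B vs C: [4 vs 4, 6 vs 4, 1 vs 2] → B does not strictly dominate C (column X: 4 ≤ 4)
  C vs A: [4 vs 7, 4 vs 6, 2 vs 4] → C does not strictly dominate A (column X: 4 ≤ 7)
  C vs B: [4 vs 4, 4 vs 6, 2 vs 1] → C does not strictly dominate B (column X: 4 ≤ 4)
No single strategy strictly dominates all others → no strictly dominant strategy.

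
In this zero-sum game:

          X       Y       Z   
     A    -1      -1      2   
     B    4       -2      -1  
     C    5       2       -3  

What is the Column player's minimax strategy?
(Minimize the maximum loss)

Column should play Y or Z (all achieve the minimum), value = 2

Work:
Column player minimizes Row's maximum payoff:
Column X: max payoff to Row = 5
Column Y: max payoff to Row = 2
Column Z: max payoff to Row = 2
Minimum is 2, achieved by columns Y, Z (tied).
Each of Y or Z is a minimax strategy.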